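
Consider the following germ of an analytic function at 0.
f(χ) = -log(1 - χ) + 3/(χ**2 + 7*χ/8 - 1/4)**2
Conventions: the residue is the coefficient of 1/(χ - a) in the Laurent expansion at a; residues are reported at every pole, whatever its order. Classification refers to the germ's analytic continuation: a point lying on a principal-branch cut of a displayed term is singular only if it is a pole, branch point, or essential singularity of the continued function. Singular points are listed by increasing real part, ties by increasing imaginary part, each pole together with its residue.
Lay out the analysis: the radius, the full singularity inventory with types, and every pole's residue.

Denominator factor (χ**2 + 7*χ/8 - 1/4)^2: discriminant 113/64, real irrational roots -7/16 + (1/16)*sqrt(113) and -7/16 - (1/16)*sqrt(113); poles of order 2, moduli -7/16 + (1/16)*sqrt(113) and 7/16 + (1/16)*sqrt(113).
Branch term (-1)*log(1 - χ/(1)): its argument vanishes at χ = 1, a logarithmic branch point, modulus 1.
The radius of convergence is the smallest modulus among the singular points: -7/16 + (1/16)*sqrt(113).
The branch term is analytic at -7/16 - (1/16)*sqrt(113) and contributes nothing to the residue; only the rational part matters.
The factor χ**2 + 7*χ/8 - 1/4 splits as (χ - a)(χ - a') with a = -7/16 - (1/16)*sqrt(113), a' = -7/16 + (1/16)*sqrt(113). At the order-2 pole a set g(χ) = (χ - a)^2*(rational part) = [3] / (χ - a')^2.
Order-2 pole: residue = g'(a); g'(-7/16 - (1/16)*sqrt(113)) = (3072/12769)*sqrt(113), so the residue is (3072/12769)*sqrt(113).
The branch term is analytic at -7/16 + (1/16)*sqrt(113) and contributes nothing to the residue; only the rational part matters.
The factor χ**2 + 7*χ/8 - 1/4 splits as (χ - a)(χ - a') with a = -7/16 + (1/16)*sqrt(113), a' = -7/16 - (1/16)*sqrt(113). At the order-2 pole a set g(χ) = (χ - a)^2*(rational part) = [3] / (χ - a')^2.
Order-2 pole: residue = g'(a); g'(-7/16 + (1/16)*sqrt(113)) = -(3072/12769)*sqrt(113), so the residue is -(3072/12769)*sqrt(113).
List the singular points by increasing real part (a conjugate pair: the negative imaginary part first).

Radius of convergence at 0: -7/16 + (1/16)*sqrt(113).
At -7/16 - (1/16)*sqrt(113): a pole of order 2; residue (3072/12769)*sqrt(113).
At -7/16 + (1/16)*sqrt(113): a pole of order 2; residue -(3072/12769)*sqrt(113).
At 1: a logarithmic branch point.


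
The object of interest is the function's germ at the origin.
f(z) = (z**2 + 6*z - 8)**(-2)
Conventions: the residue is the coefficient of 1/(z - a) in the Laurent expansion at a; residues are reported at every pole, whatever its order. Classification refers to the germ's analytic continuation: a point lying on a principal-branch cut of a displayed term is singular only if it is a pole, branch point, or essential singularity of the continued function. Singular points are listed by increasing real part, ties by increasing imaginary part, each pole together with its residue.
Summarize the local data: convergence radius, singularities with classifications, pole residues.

Denominator factor (z**2 + 6*z - 8)^2: discriminant 68, real irrational roots -3 + sqrt(17) and -3 - sqrt(17); poles of order 2, moduli -3 + sqrt(17) and 3 + sqrt(17).
The radius of convergence is the smallest modulus among the singular points: -3 + sqrt(17).
The factor z**2 + 6*z - 8 splits as (z - a)(z - a') with a = -3 - sqrt(17), a' = -3 + sqrt(17). At the order-2 pole a set g(z) = (z - a)^2*f(z) = [1] / (z - a')^2.
Order-2 pole: residue = g'(a); g'(-3 - sqrt(17)) = (1/1156)*sqrt(17), so the residue is (1/1156)*sqrt(17).
The factor z**2 + 6*z - 8 splits as (z - a)(z - a') with a = -3 + sqrt(17), a' = -3 - sqrt(17). At the order-2 pole a set g(z) = (z - a)^2*f(z) = [1] / (z - a')^2.
Order-2 pole: residue = g'(a); g'(-3 + sqrt(17)) = -(1/1156)*sqrt(17), so the residue is -(1/1156)*sqrt(17).
List the singular points by increasing real part (a conjugate pair: the negative imaginary part first).

Radius of convergence at 0: -3 + sqrt(17).
At -3 - sqrt(17): a pole of order 2; residue (1/1156)*sqrt(17).
At -3 + sqrt(17): a pole of order 2; residue -(1/1156)*sqrt(17).


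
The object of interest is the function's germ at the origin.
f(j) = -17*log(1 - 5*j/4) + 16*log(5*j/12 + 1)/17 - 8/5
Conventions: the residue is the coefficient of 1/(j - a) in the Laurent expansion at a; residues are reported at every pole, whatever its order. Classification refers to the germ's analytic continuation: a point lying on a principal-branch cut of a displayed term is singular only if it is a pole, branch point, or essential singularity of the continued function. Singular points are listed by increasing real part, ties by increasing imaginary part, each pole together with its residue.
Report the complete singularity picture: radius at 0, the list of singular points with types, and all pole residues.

Radius of convergence at 0: 4/5.
At -12/5: a logarithmic branch point.
At 4/5: a logarithmic branch point.

Branch term (-17)*log(1 - j/(4/5)): its argument vanishes at j = 4/5, a logarithmic branch point, modulus 4/5.
Branch term (16/17)*log(1 - j/(-12/5)): its argument vanishes at j = -12/5, a logarithmic branch point, modulus 12/5.
The radius of convergence is the smallest modulus among the singular points: 4/5.
List the singular points by increasing real part (a conjugate pair: the negative imaginary part first).


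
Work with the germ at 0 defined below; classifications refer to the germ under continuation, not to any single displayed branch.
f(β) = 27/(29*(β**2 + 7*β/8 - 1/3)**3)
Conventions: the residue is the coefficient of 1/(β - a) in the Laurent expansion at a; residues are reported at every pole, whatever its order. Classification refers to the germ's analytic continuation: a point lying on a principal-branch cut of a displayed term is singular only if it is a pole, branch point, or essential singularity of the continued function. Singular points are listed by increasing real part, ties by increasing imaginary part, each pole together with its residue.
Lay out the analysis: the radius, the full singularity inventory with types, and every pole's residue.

Denominator factor (β**2 + 7*β/8 - 1/3)^3: discriminant 403/192, real irrational roots -7/16 + (1/48)*sqrt(1209) and -7/16 - (1/48)*sqrt(1209); poles of order 3, moduli -7/16 + (1/48)*sqrt(1209) and 7/16 + (1/48)*sqrt(1209).
The radius of convergence is the smallest modulus among the singular points: -7/16 + (1/48)*sqrt(1209).
The factor β**2 + 7*β/8 - 1/3 splits as (β - a)(β - a') with a = -7/16 - (1/48)*sqrt(1209), a' = -7/16 + (1/48)*sqrt(1209). At the order-3 pole a set g(β) = (β - a)^3*f(β) = [27/29] / (β - a')^3.
Order-3 pole: residue = g''(a)/2; g''(-7/16 - (1/48)*sqrt(1209)) = -(95551488/1898073983)*sqrt(1209), so the residue is -(47775744/1898073983)*sqrt(1209).
The factor β**2 + 7*β/8 - 1/3 splits as (β - a)(β - a') with a = -7/16 + (1/48)*sqrt(1209), a' = -7/16 - (1/48)*sqrt(1209). At the order-3 pole a set g(β) = (β - a)^3*f(β) = [27/29] / (β - a')^3.
Order-3 pole: residue = g''(a)/2; g''(-7/16 + (1/48)*sqrt(1209)) = (95551488/1898073983)*sqrt(1209), so the residue is (47775744/1898073983)*sqrt(1209).
List the singular points by increasing real part (a conjugate pair: the negative imaginary part first).

Radius of convergence at 0: -7/16 + (1/48)*sqrt(1209).
At -7/16 - (1/48)*sqrt(1209): a pole of order 3; residue -(47775744/1898073983)*sqrt(1209).
At -7/16 + (1/48)*sqrt(1209): a pole of order 3; residue (47775744/1898073983)*sqrt(1209).


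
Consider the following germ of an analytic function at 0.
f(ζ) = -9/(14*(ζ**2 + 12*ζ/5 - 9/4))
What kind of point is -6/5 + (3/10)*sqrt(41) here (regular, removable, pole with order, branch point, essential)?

The point is a pole of order 1.

The denominator factor ζ**2 + 12*ζ/5 - 9/4 vanishes at -6/5 + (3/10)*sqrt(41) and appears to the power 1; the numerator there equals -9/14, nonzero, and no other factor vanishes.
Hence a pole whose order is the multiplicity, 1.


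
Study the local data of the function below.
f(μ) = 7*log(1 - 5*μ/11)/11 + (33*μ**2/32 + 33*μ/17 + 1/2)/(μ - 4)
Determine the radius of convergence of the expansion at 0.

The radius of convergence is 11/5.

Denominator factor (μ - 4): pole of order 1 at 4, modulus 4.
Branch term (7/11)*log(1 - μ/(11/5)): its argument vanishes at μ = 11/5, a logarithmic branch point, modulus 11/5.
The radius of convergence is the smallest modulus among the singular points: 11/5.


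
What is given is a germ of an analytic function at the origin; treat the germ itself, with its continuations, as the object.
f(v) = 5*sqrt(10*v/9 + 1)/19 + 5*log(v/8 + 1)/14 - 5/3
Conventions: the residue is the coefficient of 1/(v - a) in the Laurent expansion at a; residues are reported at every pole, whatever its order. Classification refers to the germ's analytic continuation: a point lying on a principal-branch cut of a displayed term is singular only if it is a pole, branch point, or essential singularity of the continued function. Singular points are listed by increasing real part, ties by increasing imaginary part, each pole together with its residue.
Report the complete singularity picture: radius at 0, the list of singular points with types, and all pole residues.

Branch term (5/19)*sqrt(1 - v/(-9/10)): its argument vanishes at v = -9/10, a square-root branch point, modulus 9/10.
Branch term (5/14)*log(1 - v/(-8)): its argument vanishes at v = -8, a logarithmic branch point, modulus 8.
The radius of convergence is the smallest modulus among the singular points: 9/10.
List the singular points by increasing real part (a conjugate pair: the negative imaginary part first).

Radius of convergence at 0: 9/10.
At -8: a logarithmic branch point.
At -9/10: an algebraic (square-root) branch point.


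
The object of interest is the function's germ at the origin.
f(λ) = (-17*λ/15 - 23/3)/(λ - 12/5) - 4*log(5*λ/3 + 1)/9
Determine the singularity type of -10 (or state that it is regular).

The point is a regular point.

Denominator factors: λ - 12/5 = -62/5 at λ = -10 — none vanishes.
Branch term log(1 - λ/(-3/5)): argument at -10 is -47/3, nonzero, so -10 is not its branch point (a point on a principal cut is still regular for the continued germ).
So the germ continues analytically to -10.


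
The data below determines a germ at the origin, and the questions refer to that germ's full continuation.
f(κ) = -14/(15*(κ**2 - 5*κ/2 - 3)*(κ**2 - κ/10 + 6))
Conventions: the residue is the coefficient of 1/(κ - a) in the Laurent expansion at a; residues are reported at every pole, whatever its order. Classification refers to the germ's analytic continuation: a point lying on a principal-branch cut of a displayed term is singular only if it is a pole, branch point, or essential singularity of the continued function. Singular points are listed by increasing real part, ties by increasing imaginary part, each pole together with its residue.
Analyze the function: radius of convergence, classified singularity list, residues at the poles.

Radius of convergence at 0: -5/4 + (1/4)*sqrt(73).
At 5/4 - (1/4)*sqrt(73): a pole of order 1; residue 28/2943 + (560/214839)*sqrt(73).
At (1/20) - ((1/20)*sqrt(2399))*i: a pole of order 1; residue (-28/2943) + ((2128/7060257)*sqrt(2399))*i.
At (1/20) + ((1/20)*sqrt(2399))*i: a pole of order 1; residue (-28/2943) - ((2128/7060257)*sqrt(2399))*i.
At 5/4 + (1/4)*sqrt(73): a pole of order 1; residue 28/2943 - (560/214839)*sqrt(73).

Denominator factor (κ**2 - 5*κ/2 - 3): discriminant 73/4, real irrational roots 5/4 + (1/4)*sqrt(73) and 5/4 - (1/4)*sqrt(73); poles of order 1, moduli 5/4 + (1/4)*sqrt(73) and -5/4 + (1/4)*sqrt(73).
Denominator factor (κ**2 - κ/10 + 6): discriminant -2399/100, complex-conjugate roots (1/20) + ((1/20)*sqrt(2399))*i and (1/20) - ((1/20)*sqrt(2399))*i; poles of order 1, moduli sqrt(6) and sqrt(6).
The radius of convergence is the smallest modulus among the singular points: -5/4 + (1/4)*sqrt(73).
The factor κ**2 - 5*κ/2 - 3 splits as (κ - a)(κ - a') with a = 5/4 - (1/4)*sqrt(73), a' = 5/4 + (1/4)*sqrt(73). At the order-1 pole a set g(κ) = (κ - a)*f(κ) = [-14/(15*(κ**2 - κ/10 + 6))] / (κ - a').
Simple pole: residue = g(a) at a = 5/4 - (1/4)*sqrt(73), which is 28/2943 + (560/214839)*sqrt(73).
The factor κ**2 - κ/10 + 6 splits as (κ - a)(κ - a') with a = (1/20) - ((1/20)*sqrt(2399))*i, a' = (1/20) + ((1/20)*sqrt(2399))*i. At the order-1 pole a set g(κ) = (κ - a)*f(κ) = [-14/(15*(κ**2 - 5*κ/2 - 3))] / (κ - a').
Simple pole: residue = g(a) at a = (1/20) - ((1/20)*sqrt(2399))*i, which is (-28/2943) + ((2128/7060257)*sqrt(2399))*i.
The factor κ**2 - κ/10 + 6 splits as (κ - a)(κ - a') with a = (1/20) + ((1/20)*sqrt(2399))*i, a' = (1/20) - ((1/20)*sqrt(2399))*i. At the order-1 pole a set g(κ) = (κ - a)*f(κ) = [-14/(15*(κ**2 - 5*κ/2 - 3))] / (κ - a').
Simple pole: residue = g(a) at a = (1/20) + ((1/20)*sqrt(2399))*i, which is (-28/2943) - ((2128/7060257)*sqrt(2399))*i.
The factor κ**2 - 5*κ/2 - 3 splits as (κ - a)(κ - a') with a = 5/4 + (1/4)*sqrt(73), a' = 5/4 - (1/4)*sqrt(73). At the order-1 pole a set g(κ) = (κ - a)*f(κ) = [-14/(15*(κ**2 - κ/10 + 6))] / (κ - a').
Simple pole: residue = g(a) at a = 5/4 + (1/4)*sqrt(73), which is 28/2943 - (560/214839)*sqrt(73).
List the singular points by increasing real part (a conjugate pair: the negative imaginary part first).


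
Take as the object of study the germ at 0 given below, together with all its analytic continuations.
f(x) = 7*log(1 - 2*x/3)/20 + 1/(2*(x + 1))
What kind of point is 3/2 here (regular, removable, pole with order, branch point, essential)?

The point is a logarithmic branch point.

The term (7/20)*log(1 - x/(3/2)) has argument 1 - 3/2/(3/2) = 0 at 3/2: a logarithmic (infinitely-sheeted) branch point; the remaining terms are analytic or single-valued there.


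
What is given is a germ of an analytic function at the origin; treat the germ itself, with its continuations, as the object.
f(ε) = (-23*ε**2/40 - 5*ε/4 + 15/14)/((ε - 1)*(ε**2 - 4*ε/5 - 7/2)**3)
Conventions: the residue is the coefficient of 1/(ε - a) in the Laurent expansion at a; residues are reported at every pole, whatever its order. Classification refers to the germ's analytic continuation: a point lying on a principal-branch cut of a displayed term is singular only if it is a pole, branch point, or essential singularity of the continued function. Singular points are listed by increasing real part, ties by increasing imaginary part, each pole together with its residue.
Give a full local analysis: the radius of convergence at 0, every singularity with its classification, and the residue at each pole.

Denominator factor (ε**2 - 4*ε/5 - 7/2)^3: discriminant 366/25, real irrational roots 2/5 + (1/10)*sqrt(366) and 2/5 - (1/10)*sqrt(366); poles of order 3, moduli 2/5 + (1/10)*sqrt(366) and -2/5 + (1/10)*sqrt(366).
Denominator factor (ε - 1): pole of order 1 at 1, modulus 1.
The radius of convergence is the smallest modulus among the singular points: 1.
The factor ε**2 - 4*ε/5 - 7/2 splits as (ε - a)(ε - a') with a = 2/5 - (1/10)*sqrt(366), a' = 2/5 + (1/10)*sqrt(366). At the order-3 pole a set g(ε) = (ε - a)^3*f(ε) = [(-23*ε**2/40 - 5*ε/4 + 15/14)/(ε - 1)] / (ε - a')^3.
Order-3 pole: residue = g''(a)/2; g''(2/5 - (1/10)*sqrt(366)) = -5275/251559 + (73605825/33836511632)*sqrt(366), so the residue is -5275/503118 + (73605825/67673023264)*sqrt(366).
At the order-1 pole 1 set g(ε) = (ε - (1))*f(ε) = (-23*ε**2/40 - 5*ε/4 + 15/14)/(ε**2 - 4*ε/5 - 7/2)**3.
Simple pole: residue = g(a) at a = 1, which is 5275/251559.
The factor ε**2 - 4*ε/5 - 7/2 splits as (ε - a)(ε - a') with a = 2/5 + (1/10)*sqrt(366), a' = 2/5 - (1/10)*sqrt(366). At the order-3 pole a set g(ε) = (ε - a)^3*f(ε) = [(-23*ε**2/40 - 5*ε/4 + 15/14)/(ε - 1)] / (ε - a')^3.
Order-3 pole: residue = g''(a)/2; g''(2/5 + (1/10)*sqrt(366)) = -5275/251559 - (73605825/33836511632)*sqrt(366), so the residue is -5275/503118 - (73605825/67673023264)*sqrt(366).
List the singular points by increasing real part (a conjugate pair: the negative imaginary part first).

Radius of convergence at 0: 1.
At 2/5 - (1/10)*sqrt(366): a pole of order 3; residue -5275/503118 + (73605825/67673023264)*sqrt(366).
At 1: a pole of order 1; residue 5275/251559.
At 2/5 + (1/10)*sqrt(366): a pole of order 3; residue -5275/503118 - (73605825/67673023264)*sqrt(366).


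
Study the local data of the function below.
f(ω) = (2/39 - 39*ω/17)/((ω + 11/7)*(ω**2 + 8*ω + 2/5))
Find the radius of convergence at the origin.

Denominator factor (ω + 11/7): pole of order 1 at -11/7, modulus 11/7.
Denominator factor (ω**2 + 8*ω + 2/5): discriminant 312/5, real irrational roots -4 + (1/5)*sqrt(390) and -4 - (1/5)*sqrt(390); poles of order 1, moduli 4 - (1/5)*sqrt(390) and 4 + (1/5)*sqrt(390).
The radius of convergence is the smallest modulus among the singular points: 4 - (1/5)*sqrt(390).

The radius of convergence is 4 - (1/5)*sqrt(390).


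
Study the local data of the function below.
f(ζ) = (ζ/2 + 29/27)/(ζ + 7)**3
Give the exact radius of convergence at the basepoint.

Denominator factor (ζ + 7)^3: pole of order 3 at -7, modulus 7.
The radius of convergence is the smallest modulus among the singular points: 7.

The radius of convergence is 7.


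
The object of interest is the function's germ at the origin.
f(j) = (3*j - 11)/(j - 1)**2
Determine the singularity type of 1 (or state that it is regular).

The point is a pole of order 2.

The denominator factor j - 1 vanishes at 1 and appears to the power 2; the numerator there equals -8, nonzero, and no other factor vanishes.
Hence a pole whose order is the multiplicity, 2.


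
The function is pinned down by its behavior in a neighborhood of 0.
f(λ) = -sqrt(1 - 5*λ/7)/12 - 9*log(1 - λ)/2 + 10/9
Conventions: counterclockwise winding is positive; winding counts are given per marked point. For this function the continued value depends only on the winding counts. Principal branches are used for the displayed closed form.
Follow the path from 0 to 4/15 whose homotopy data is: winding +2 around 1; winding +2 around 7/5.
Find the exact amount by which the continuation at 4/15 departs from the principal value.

Continued minus principal equals -(18)*pi*i.

The rational part is single-valued and drops out of the difference; each branch term changes only by its own monodromy.
(-1/12)*sqrt(1 - λ/(7/5)): winding +2 is even, the square root returns to the same sheet, contribution 0.
(-9/2)*log(1 - λ/(1)): each positive loop around 1 adds 2*pi*i to the log, so winding +2 contributes (-9/2)*(2)*2*pi*i = -(18)*pi*i.
Summing the contributions at λ = 4/15 gives -(18)*pi*i.


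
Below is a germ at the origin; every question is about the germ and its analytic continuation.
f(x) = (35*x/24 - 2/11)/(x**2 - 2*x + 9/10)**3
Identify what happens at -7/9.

The point is a regular point.

Denominator factors: x**2 - 2*x + 9/10 = 2479/810 at x = -7/9 — none vanishes.
So the germ continues analytically to -7/9.


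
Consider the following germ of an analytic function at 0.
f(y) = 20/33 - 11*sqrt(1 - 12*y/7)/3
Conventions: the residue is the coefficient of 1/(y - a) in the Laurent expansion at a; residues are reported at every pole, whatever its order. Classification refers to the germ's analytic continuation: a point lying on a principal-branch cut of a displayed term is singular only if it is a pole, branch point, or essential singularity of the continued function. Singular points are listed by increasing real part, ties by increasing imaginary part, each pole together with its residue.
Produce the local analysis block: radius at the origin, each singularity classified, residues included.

Branch term (-11/3)*sqrt(1 - y/(7/12)): its argument vanishes at y = 7/12, a square-root branch point, modulus 7/12.
The radius of convergence is the smallest modulus among the singular points: 7/12.

Radius of convergence at 0: 7/12.
At 7/12: an algebraic (square-root) branch point.


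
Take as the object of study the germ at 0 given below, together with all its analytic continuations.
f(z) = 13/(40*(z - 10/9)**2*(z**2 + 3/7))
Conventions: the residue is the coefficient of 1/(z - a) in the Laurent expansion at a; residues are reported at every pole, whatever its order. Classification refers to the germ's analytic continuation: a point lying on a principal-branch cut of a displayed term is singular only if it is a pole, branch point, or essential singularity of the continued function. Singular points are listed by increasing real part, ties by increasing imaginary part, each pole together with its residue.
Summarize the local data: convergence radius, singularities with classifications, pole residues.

Radius of convergence at 0: (1/7)*sqrt(21).
At -((1/7)*sqrt(21))*i: a pole of order 1; residue (464373/3556996) + ((1122849/71139920)*sqrt(21))*i.
At ((1/7)*sqrt(21))*i: a pole of order 1; residue (464373/3556996) - ((1122849/71139920)*sqrt(21))*i.
At 10/9: a pole of order 2; residue -464373/1778498.

Denominator factor (z - 10/9)^2: pole of order 2 at 10/9, modulus 10/9.
Denominator factor (z**2 + 3/7): discriminant -12/7, complex-conjugate roots ((1/7)*sqrt(21))*i and -((1/7)*sqrt(21))*i; poles of order 1, moduli (1/7)*sqrt(21) and (1/7)*sqrt(21).
The radius of convergence is the smallest modulus among the singular points: (1/7)*sqrt(21).
The factor z**2 + 3/7 splits as (z - a)(z - a') with a = -((1/7)*sqrt(21))*i, a' = ((1/7)*sqrt(21))*i. At the order-1 pole a set g(z) = (z - a)*f(z) = [13/(40*(z - 10/9)**2)] / (z - a').
Simple pole: residue = g(a) at a = -((1/7)*sqrt(21))*i, which is (464373/3556996) + ((1122849/71139920)*sqrt(21))*i.
The factor z**2 + 3/7 splits as (z - a)(z - a') with a = ((1/7)*sqrt(21))*i, a' = -((1/7)*sqrt(21))*i. At the order-1 pole a set g(z) = (z - a)*f(z) = [13/(40*(z - 10/9)**2)] / (z - a').
Simple pole: residue = g(a) at a = ((1/7)*sqrt(21))*i, which is (464373/3556996) - ((1122849/71139920)*sqrt(21))*i.
At the order-2 pole 10/9 set g(z) = (z - (10/9))^2*f(z) = 13/(40*(z**2 + 3/7)).
Order-2 pole: residue = g'(a); g'(10/9) = -464373/1778498, so the residue is -464373/1778498.
List the singular points by increasing real part (a conjugate pair: the negative imaginary part first).


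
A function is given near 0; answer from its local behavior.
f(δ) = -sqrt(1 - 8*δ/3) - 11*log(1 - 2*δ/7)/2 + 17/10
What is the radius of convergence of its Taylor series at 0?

The radius of convergence is 3/8.

Branch term (-1)*sqrt(1 - δ/(3/8)): its argument vanishes at δ = 3/8, a square-root branch point, modulus 3/8.
Branch term (-11/2)*log(1 - δ/(7/2)): its argument vanishes at δ = 7/2, a logarithmic branch point, modulus 7/2.
The radius of convergence is the smallest modulus among the singular points: 3/8.


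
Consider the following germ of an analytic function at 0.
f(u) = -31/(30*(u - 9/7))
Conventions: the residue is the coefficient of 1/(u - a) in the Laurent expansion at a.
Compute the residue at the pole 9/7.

At the order-1 pole 9/7 set g(u) = (u - (9/7))*f(u) = -31/30.
Simple pole: residue = g(a) at a = 9/7, which is -31/30.

The residue is -31/30.


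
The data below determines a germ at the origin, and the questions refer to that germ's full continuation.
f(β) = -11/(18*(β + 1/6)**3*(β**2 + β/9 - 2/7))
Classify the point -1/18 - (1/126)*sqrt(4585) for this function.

The denominator factor β**2 + β/9 - 2/7 vanishes at -1/18 - (1/126)*sqrt(4585) and appears to the power 1; the numerator there equals -11/18, nonzero, and no other factor vanishes.
Hence a pole whose order is the multiplicity, 1.

The point is a pole of order 1.


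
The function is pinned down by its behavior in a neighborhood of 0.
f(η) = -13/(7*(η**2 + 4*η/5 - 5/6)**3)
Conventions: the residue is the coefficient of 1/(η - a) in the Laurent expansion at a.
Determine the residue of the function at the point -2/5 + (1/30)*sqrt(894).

The residue is -(1096875/92622572)*sqrt(894).

The factor η**2 + 4*η/5 - 5/6 splits as (η - a)(η - a') with a = -2/5 + (1/30)*sqrt(894), a' = -2/5 - (1/30)*sqrt(894). At the order-3 pole a set g(η) = (η - a)^3*f(η) = [-13/7] / (η - a')^3.
Order-3 pole: residue = g''(a)/2; g''(-2/5 + (1/30)*sqrt(894)) = -(1096875/46311286)*sqrt(894), so the residue is -(1096875/92622572)*sqrt(894).


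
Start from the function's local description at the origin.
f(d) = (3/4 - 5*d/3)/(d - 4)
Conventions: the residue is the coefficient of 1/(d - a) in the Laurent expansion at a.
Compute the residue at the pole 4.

At the order-1 pole 4 set g(d) = (d - (4))*f(d) = 3/4 - 5*d/3.
Simple pole: residue = g(a) at a = 4, which is -71/12.

The residue is -71/12.


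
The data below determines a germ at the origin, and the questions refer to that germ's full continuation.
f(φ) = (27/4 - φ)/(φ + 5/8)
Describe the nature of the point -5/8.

The point is a pole of order 1.

The denominator factor φ + 5/8 vanishes at -5/8 and appears to the power 1; the numerator there equals 59/8, nonzero, and no other factor vanishes.
Hence a pole whose order is the multiplicity, 1.


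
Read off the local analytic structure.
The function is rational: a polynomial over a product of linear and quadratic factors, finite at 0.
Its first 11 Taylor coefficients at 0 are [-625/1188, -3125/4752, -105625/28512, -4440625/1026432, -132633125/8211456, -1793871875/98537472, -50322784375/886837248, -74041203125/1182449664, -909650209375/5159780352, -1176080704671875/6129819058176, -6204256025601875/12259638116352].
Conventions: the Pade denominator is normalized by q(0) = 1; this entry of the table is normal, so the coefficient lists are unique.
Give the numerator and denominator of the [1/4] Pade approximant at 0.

The Pade approximant has numerator coefficients [-625/1188, -2621875/3036528]; denominator coefficients [1, 250/639, -38497/5112, -1000/639, 93041641/4416768].

Taylor coefficients needed (read off): a_0 = -625/1188, a_1 = -3125/4752, a_2 = -105625/28512, a_3 = -4440625/1026432, a_4 = -132633125/8211456, a_5 = -1793871875/98537472.
Write the denominator as Q(χ) = 1 + q1*χ + q2*χ^2 + q3*χ^3 + q4*χ^4. Requiring Q*f - P = O(χ^6) with deg P <= 1 kills the coefficients of χ^2..χ^5 in Q*f:
  χ^2: a_2 + q1*a_1 + q2*a_0 = 0, i.e. -105625/28512 + (-3125/4752)*q1 + (-625/1188)*q2 = 0.
  χ^3: a_3 + q1*a_2 + q2*a_1 + q3*a_0 = 0, i.e. -4440625/1026432 + (-105625/28512)*q1 + (-3125/4752)*q2 + (-625/1188)*q3 = 0.
  χ^4: a_4 + q1*a_3 + q2*a_2 + q3*a_1 + q4*a_0 = 0, i.e. -132633125/8211456 + (-4440625/1026432)*q1 + (-105625/28512)*q2 + (-3125/4752)*q3 + (-625/1188)*q4 = 0.
  χ^5: a_5 + q1*a_4 + q2*a_3 + q3*a_2 + q4*a_1 = 0, i.e. -1793871875/98537472 + (-132633125/8211456)*q1 + (-4440625/1026432)*q2 + (-105625/28512)*q3 + (-3125/4752)*q4 = 0.
Solving this linear system: q1 = 250/639, q2 = -38497/5112, q3 = -1000/639, q4 = 93041641/4416768.
The numerator is Q*f truncated at degree 1: P0 = a_0 = -625/1188; P1 = a_1 + q1*a_0 = -2621875/3036528.


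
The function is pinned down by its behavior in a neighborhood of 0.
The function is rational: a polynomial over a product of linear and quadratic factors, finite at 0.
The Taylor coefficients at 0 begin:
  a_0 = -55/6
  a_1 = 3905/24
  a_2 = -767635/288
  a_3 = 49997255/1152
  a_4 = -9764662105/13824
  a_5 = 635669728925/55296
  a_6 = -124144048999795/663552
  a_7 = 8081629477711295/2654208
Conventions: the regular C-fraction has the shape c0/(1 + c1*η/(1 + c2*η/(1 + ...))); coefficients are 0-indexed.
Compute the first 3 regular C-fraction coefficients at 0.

Taylor coefficients (read off): a_0 = -55/6, a_1 = 3905/24, a_2 = -767635/288.
c0 = a_0 = -55/6. Peel one level at a time: if S = 1 + c*η/S' with S'(0) = 1, then c is the η-coefficient of S and S' = c*η/(S - 1).
S_1 = c0/f = 1 + (71/4)*η + (583/24)*η^2 + ...; c1 = 71/4.
S_2 = c1*η/(S_1 - 1) = 1 + (-583/426)*η + ...; c2 = -583/426.

The regular C-fraction coefficients are [-55/6, 71/4, -583/426].


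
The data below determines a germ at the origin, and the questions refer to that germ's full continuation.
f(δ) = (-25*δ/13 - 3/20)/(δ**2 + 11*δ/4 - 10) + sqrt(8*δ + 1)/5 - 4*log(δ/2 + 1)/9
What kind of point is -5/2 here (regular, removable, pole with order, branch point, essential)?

Denominator factors: δ**2 + 11*δ/4 - 10 = -85/8 at δ = -5/2 — none vanishes.
Branch term sqrt(1 - δ/(-1/8)): argument at -5/2 is -19, nonzero, so -5/2 is not its branch point (a point on a principal cut is still regular for the continued germ).
Branch term log(1 - δ/(-2)): argument at -5/2 is -1/4, nonzero, so -5/2 is not its branch point (a point on a principal cut is still regular for the continued germ).
So the germ continues analytically to -5/2.

The point is a regular point.


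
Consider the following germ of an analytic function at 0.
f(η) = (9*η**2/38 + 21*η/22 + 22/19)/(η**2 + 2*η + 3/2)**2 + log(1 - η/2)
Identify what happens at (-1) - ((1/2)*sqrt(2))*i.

The denominator factor η**2 + 2*η + 3/2 vanishes at (-1) - ((1/2)*sqrt(2))*i and appears to the power 2; the numerator there equals (269/836) - ((201/836)*sqrt(2))*i, nonzero, and no other factor vanishes.
The branch terms are analytic at this point.
Hence a pole whose order is the multiplicity, 2.

The point is a pole of order 2.


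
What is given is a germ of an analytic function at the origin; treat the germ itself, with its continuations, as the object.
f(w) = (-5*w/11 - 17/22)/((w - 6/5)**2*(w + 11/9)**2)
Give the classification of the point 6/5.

The point is a pole of order 2.

The denominator factor w - 6/5 vanishes at 6/5 and appears to the power 2; the numerator there equals -29/22, nonzero, and no other factor vanishes.
Hence a pole whose order is the multiplicity, 2.


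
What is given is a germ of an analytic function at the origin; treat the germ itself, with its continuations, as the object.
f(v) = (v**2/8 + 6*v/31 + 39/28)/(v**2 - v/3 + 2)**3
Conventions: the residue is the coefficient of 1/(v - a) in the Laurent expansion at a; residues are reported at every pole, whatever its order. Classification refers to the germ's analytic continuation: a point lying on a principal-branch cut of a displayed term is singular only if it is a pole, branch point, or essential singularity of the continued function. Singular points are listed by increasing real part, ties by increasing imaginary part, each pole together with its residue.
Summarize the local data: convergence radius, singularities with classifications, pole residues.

Radius of convergence at 0: sqrt(2).
At (1/6) - ((1/6)*sqrt(71))*i: a pole of order 3; residue ((3823875/621333496)*sqrt(71))*i.
At (1/6) + ((1/6)*sqrt(71))*i: a pole of order 3; residue -((3823875/621333496)*sqrt(71))*i.

Denominator factor (v**2 - v/3 + 2)^3: discriminant -71/9, complex-conjugate roots (1/6) + ((1/6)*sqrt(71))*i and (1/6) - ((1/6)*sqrt(71))*i; poles of order 3, moduli sqrt(2) and sqrt(2).
The radius of convergence is the smallest modulus among the singular points: sqrt(2).
The factor v**2 - v/3 + 2 splits as (v - a)(v - a') with a = (1/6) - ((1/6)*sqrt(71))*i, a' = (1/6) + ((1/6)*sqrt(71))*i. At the order-3 pole a set g(v) = (v - a)^3*f(v) = [v**2/8 + 6*v/31 + 39/28] / (v - a')^3.
Order-3 pole: residue = g''(a)/2; g''((1/6) - ((1/6)*sqrt(71))*i) = ((3823875/310666748)*sqrt(71))*i, so the residue is ((3823875/621333496)*sqrt(71))*i.
The factor v**2 - v/3 + 2 splits as (v - a)(v - a') with a = (1/6) + ((1/6)*sqrt(71))*i, a' = (1/6) - ((1/6)*sqrt(71))*i. At the order-3 pole a set g(v) = (v - a)^3*f(v) = [v**2/8 + 6*v/31 + 39/28] / (v - a')^3.
Order-3 pole: residue = g''(a)/2; g''((1/6) + ((1/6)*sqrt(71))*i) = -((3823875/310666748)*sqrt(71))*i, so the residue is -((3823875/621333496)*sqrt(71))*i.
List the singular points by increasing real part (a conjugate pair: the negative imaginary part first).


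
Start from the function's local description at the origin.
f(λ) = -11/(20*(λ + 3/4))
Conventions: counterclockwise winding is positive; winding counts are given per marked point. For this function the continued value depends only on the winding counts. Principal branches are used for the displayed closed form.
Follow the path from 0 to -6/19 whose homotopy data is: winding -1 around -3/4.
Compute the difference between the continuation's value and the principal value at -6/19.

The function is rational, hence single-valued: continuing it around any pole returns the same value, so the difference is 0.

Continued minus principal equals 0.


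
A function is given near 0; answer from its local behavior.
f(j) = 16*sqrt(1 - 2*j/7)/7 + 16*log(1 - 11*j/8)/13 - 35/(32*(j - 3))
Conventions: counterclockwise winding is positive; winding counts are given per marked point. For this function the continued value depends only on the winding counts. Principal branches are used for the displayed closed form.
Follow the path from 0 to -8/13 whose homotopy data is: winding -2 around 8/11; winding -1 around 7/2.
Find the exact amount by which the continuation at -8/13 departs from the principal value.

The rational part is single-valued and drops out of the difference; each branch term changes only by its own monodromy.
(16/7)*sqrt(1 - j/(7/2)): winding -1 is odd, the square root flips sign, contributing -2*(16/7)*sqrt(1 - (-8/13)/(7/2)) = -2*(16/7)*sqrt(107/91) = -(32/637)*sqrt(9737).
(16/13)*log(1 - j/(8/11)): each positive loop around 8/11 adds 2*pi*i to the log, so winding -2 contributes (16/13)*(-2)*2*pi*i = -(64/13)*pi*i.
Summing the contributions at j = -8/13 gives (-(32/637)*sqrt(9737)) - ((64/13)*pi)*i.

Continued minus principal equals (-(32/637)*sqrt(9737)) - ((64/13)*pi)*i.


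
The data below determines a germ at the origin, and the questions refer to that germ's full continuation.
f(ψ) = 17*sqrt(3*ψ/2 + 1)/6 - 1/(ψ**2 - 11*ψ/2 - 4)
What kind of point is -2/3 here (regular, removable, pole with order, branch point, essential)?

The point is an algebraic (square-root) branch point.

The term (17/6)*sqrt(1 - ψ/(-2/3)) has argument 1 - -2/3/(-2/3) = 0 at -2/3: a square-root (algebraic, two-sheeted) branch point; the remaining terms are analytic or single-valued there.


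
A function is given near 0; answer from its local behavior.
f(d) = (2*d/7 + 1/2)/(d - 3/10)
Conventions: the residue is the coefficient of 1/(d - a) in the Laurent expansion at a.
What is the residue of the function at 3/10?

At the order-1 pole 3/10 set g(d) = (d - (3/10))*f(d) = 2*d/7 + 1/2.
Simple pole: residue = g(a) at a = 3/10, which is 41/70.

The residue is 41/70.


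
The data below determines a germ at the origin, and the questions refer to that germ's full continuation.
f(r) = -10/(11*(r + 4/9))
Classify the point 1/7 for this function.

Denominator factors: r + 4/9 = 37/63 at r = 1/7 — none vanishes.
So the germ continues analytically to 1/7.

The point is a regular point.


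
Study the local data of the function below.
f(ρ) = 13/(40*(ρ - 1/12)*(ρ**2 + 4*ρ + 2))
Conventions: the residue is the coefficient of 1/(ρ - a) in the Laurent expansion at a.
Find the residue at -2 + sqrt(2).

The residue is -117/1685 - (195/2696)*sqrt(2).

The factor ρ**2 + 4*ρ + 2 splits as (ρ - a)(ρ - a') with a = -2 + sqrt(2), a' = -2 - sqrt(2). At the order-1 pole a set g(ρ) = (ρ - a)*f(ρ) = [13/(40*(ρ - 1/12))] / (ρ - a').
Simple pole: residue = g(a) at a = -2 + sqrt(2), which is -117/1685 - (195/2696)*sqrt(2).


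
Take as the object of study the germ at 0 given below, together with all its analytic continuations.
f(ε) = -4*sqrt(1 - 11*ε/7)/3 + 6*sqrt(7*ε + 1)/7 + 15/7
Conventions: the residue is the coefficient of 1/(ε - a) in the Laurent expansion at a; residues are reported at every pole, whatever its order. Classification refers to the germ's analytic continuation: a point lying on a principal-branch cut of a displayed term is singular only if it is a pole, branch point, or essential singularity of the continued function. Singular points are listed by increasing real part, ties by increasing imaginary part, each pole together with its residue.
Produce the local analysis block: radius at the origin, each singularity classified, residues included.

Branch term (-4/3)*sqrt(1 - ε/(7/11)): its argument vanishes at ε = 7/11, a square-root branch point, modulus 7/11.
Branch term (6/7)*sqrt(1 - ε/(-1/7)): its argument vanishes at ε = -1/7, a square-root branch point, modulus 1/7.
The radius of convergence is the smallest modulus among the singular points: 1/7.
List the singular points by increasing real part (a conjugate pair: the negative imaginary part first).

Radius of convergence at 0: 1/7.
At -1/7: an algebraic (square-root) branch point.
At 7/11: an algebraic (square-root) branch point.


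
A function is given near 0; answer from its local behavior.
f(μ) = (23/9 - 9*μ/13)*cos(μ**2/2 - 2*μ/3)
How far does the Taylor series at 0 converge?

The factor cos(μ**2/2 - 2*μ/3) is entire and contributes no finite singular point.
The polynomial part has no poles.
No finite singular points: the Taylor series at 0 converges everywhere.

The radius of convergence is infinite.


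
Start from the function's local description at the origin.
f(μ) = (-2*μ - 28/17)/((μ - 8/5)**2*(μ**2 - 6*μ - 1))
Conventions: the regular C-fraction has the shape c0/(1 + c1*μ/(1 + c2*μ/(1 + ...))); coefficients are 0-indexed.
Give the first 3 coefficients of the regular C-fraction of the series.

Taylor coefficients (expand at 0): a_0 = 175/272, a_1 = -2475/1088, a_2 = 278925/17408.
c0 = a_0 = 175/272. Peel one level at a time: if S = 1 + c*μ/S' with S'(0) = 1, then c is the μ-coefficient of S and S' = c*μ/(S - 1).
S_1 = c0/f = 1 + (99/28)*μ + (-38895/3136)*μ^2 + ...; c1 = 99/28.
S_2 = c1*μ/(S_1 - 1) = 1 + (12965/3696)*μ + ...; c2 = 12965/3696.

The regular C-fraction coefficients are [175/272, 99/28, 12965/3696].


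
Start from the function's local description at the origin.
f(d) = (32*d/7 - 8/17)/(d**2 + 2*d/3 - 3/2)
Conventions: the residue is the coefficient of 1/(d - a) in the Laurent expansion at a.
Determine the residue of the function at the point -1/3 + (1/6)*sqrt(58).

The residue is 16/7 - (356/3451)*sqrt(58).

The factor d**2 + 2*d/3 - 3/2 splits as (d - a)(d - a') with a = -1/3 + (1/6)*sqrt(58), a' = -1/3 - (1/6)*sqrt(58). At the order-1 pole a set g(d) = (d - a)*f(d) = [32*d/7 - 8/17] / (d - a').
Simple pole: residue = g(a) at a = -1/3 + (1/6)*sqrt(58), which is 16/7 - (356/3451)*sqrt(58).


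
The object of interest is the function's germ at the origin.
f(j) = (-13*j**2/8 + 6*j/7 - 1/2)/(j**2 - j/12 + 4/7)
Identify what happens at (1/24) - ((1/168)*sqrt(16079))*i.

The denominator factor j**2 - j/12 + 4/7 vanishes at (1/24) - ((1/168)*sqrt(16079))*i and appears to the power 1; the numerator there equals (7397/16128) - ((485/112896)*sqrt(16079))*i, nonzero, and no other factor vanishes.
Hence a pole whose order is the multiplicity, 1.

The point is a pole of order 1.


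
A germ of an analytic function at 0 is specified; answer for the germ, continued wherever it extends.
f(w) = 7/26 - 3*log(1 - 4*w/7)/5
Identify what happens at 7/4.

The point is a logarithmic branch point.

The term (-3/5)*log(1 - w/(7/4)) has argument 1 - 7/4/(7/4) = 0 at 7/4: a logarithmic (infinitely-sheeted) branch point; the remaining terms are analytic or single-valued there.


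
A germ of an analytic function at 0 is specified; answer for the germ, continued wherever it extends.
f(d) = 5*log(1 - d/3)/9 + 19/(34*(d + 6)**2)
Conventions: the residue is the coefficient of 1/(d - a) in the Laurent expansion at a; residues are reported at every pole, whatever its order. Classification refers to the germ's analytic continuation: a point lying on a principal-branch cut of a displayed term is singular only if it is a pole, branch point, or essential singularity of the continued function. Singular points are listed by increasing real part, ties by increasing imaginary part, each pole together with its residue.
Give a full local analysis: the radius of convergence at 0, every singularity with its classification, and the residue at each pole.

Radius of convergence at 0: 3.
At -6: a pole of order 2; residue 0.
At 3: a logarithmic branch point.

Denominator factor (d + 6)^2: pole of order 2 at -6, modulus 6.
Branch term (5/9)*log(1 - d/(3)): its argument vanishes at d = 3, a logarithmic branch point, modulus 3.
The radius of convergence is the smallest modulus among the singular points: 3.
The branch term is analytic at -6 and contributes nothing to the residue; only the rational part matters.
At the order-2 pole -6 set g(d) = (d - (-6))^2*(rational part) = 19/34.
Order-2 pole: residue = g'(a); g'(-6) = 0, so the residue is 0.
List the singular points by increasing real part (a conjugate pair: the negative imaginary part first).
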